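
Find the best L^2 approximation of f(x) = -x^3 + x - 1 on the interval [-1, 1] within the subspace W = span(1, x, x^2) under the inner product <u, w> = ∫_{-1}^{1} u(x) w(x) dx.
g(x) = 2*x/5 - 1

The best approximation g ∈ W is the orthogonal projection of f onto W. Writing g = a_0 + a_1 x + a_2 x^2, the coefficients solve the normal equations G · a = b where
  G_{ij} = <φ_i, φ_j> and b_i = <f, φ_i>, with φ_0 = 1, φ_1 = x, φ_2 = x^2.
G =
  [2, 0, 2/3]
  [0, 2/3, 0]
  [2/3, 0, 2/5],
b = (-2, 4/15, -2/3).
Solving gives a_0 = -1, a_1 = 2/5, a_2 = 0, so
  g(x) = 2*x/5 - 1.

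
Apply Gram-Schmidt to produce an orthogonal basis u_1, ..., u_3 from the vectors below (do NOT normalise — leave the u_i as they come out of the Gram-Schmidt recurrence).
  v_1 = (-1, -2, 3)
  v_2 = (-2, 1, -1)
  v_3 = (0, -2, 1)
Orthogonal basis:
  u_1 = (-1, -2, 3)
  u_2 = (-31/14, 4/7, -5/14)
  u_3 = (-3/25, -21/25, -3/5)

Apply the Gram-Schmidt recurrence
  u_1 = v_1
  u_i = v_i − Σ_{j<i} ((v_i · u_j) / (u_j · u_j)) · u_j.

Step by step this gives:
  u_1 = (-1, -2, 3)
  u_2 = (-31/14, 4/7, -5/14)
  u_3 = (-3/25, -21/25, -3/5)

Orthogonality check:
  u_2 · u_1 = 0 (should be 0)
  u_3 · u_1 = 0 (should be 0)
  u_3 · u_2 = 0 (should be 0)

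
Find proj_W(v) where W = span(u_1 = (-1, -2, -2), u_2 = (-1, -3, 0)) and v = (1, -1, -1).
proj_W(v) = (-13/41, -23/41, -32/41)

Set up U = [u_1 | ... | u_2] ∈ R^(3×2). The projector onto W = col(U) is P = U (U^T U)^(-1) U^T.
Compute U^T U =
  [9, 7]
  [7, 10],
and U^T v = (3, 2).
Solve U^T U · c = U^T v for the coefficients: c = (16/41, -3/41). The projection is proj_W(v) = U c.
Check: (v - proj_W(v)) · u_1 = 0  (should be 0).
Check: (v - proj_W(v)) · u_2 = 0  (should be 0).
Result: proj_W(v) = (-13/41, -23/41, -32/41).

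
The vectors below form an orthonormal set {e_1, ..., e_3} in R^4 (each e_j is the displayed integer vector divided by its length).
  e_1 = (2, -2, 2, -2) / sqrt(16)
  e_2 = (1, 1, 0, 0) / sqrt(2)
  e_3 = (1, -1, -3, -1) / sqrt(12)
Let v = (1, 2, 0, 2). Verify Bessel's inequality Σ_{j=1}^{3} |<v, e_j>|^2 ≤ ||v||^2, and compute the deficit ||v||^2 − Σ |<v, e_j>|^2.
Σ |<v, e_j>|^2 = 15/2; ||v||^2 = 9; deficit = 3/2

Write each e_j = u_j / sqrt(<u_j, u_j>) where u_j is the displayed integer vector. Then <v, e_j> = <v, u_j> / sqrt(<u_j, u_j>), so |<v, e_j>|^2 = <v, u_j>^2 / <u_j, u_j>.
Coefficients: <v, e_1> = -6/sqrt(16), <v, e_2> = 3/sqrt(2), <v, e_3> = -3/sqrt(12).
Square and sum: Σ |<v, e_j>|^2 = 15/2.
Compute ||v||^2 = v·v = 9.
Deficit = 9 − 15/2 = 3/2 ≥ 0, confirming Bessel's inequality. (The deficit equals ||v − Σ <v,e_j> e_j||^2, the squared distance from v to span{e_j}.)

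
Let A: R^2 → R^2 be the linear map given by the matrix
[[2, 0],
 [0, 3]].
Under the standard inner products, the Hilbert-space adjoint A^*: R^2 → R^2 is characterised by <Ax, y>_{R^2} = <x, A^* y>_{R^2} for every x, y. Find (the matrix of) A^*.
A^* = A^T =
[[2, 0],
 [0, 3]]

For real matrices with standard dot products, the defining identity <Ax, y> = <x, A^* y> gives (Ax)^T y = x^T (A^*) y, i.e. x^T A^T y = x^T (A^*) y. Since this holds for all x, y, we must have A^* = A^T. Therefore
A^* =
[[2, 0],
 [0, 3]].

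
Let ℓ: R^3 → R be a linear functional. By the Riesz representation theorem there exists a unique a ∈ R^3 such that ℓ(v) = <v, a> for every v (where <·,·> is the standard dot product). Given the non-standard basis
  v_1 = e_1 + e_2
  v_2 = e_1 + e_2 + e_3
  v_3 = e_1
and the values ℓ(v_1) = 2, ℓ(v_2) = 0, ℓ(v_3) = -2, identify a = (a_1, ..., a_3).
a = (-2, 4, -2)

Write a = (a_1, ..., a_3) in the standard basis. For each basis vector v_i, ℓ(v_i) = <v_i, a> is a linear equation in the a_j's. Collect the n equations into a matrix system V a = ℓ, where row i of V is v_i (expressed in the standard basis). Since V is invertible (lower-triangular with 1s on the diagonal, up to permutation), solve by back-substitution:
  V =
[[1, 1, 0],
 [1, 1, 1],
 [1, 0, 0]]
  V a = (2, 0, -2)
Solving gives a = (-2, 4, -2).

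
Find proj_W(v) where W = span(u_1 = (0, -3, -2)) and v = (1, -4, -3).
proj_W(v) = (0, -54/13, -36/13)

Set up U = [u_1 | ... | u_1] ∈ R^(3×1). The projector onto W = col(U) is P = U (U^T U)^(-1) U^T.
Compute U^T U =
  [13],
and U^T v = (18).
Solve U^T U · c = U^T v for the coefficients: c = (18/13). The projection is proj_W(v) = U c.
Check: (v - proj_W(v)) · u_1 = 0  (should be 0).
Result: proj_W(v) = (0, -54/13, -36/13).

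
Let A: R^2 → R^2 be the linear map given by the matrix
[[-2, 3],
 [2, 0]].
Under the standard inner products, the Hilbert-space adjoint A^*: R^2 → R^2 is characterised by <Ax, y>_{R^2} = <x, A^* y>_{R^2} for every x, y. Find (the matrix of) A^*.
A^* = A^T =
[[-2, 2],
 [3, 0]]

For real matrices with standard dot products, the defining identity <Ax, y> = <x, A^* y> gives (Ax)^T y = x^T (A^*) y, i.e. x^T A^T y = x^T (A^*) y. Since this holds for all x, y, we must have A^* = A^T. Therefore
A^* =
[[-2, 2],
 [3, 0]].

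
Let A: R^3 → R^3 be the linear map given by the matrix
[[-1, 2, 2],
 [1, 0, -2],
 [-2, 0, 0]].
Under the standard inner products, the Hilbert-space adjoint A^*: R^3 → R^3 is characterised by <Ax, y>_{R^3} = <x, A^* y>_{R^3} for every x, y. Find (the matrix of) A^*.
A^* = A^T =
[[-1, 1, -2],
 [2, 0, 0],
 [2, -2, 0]]

For real matrices with standard dot products, the defining identity <Ax, y> = <x, A^* y> gives (Ax)^T y = x^T (A^*) y, i.e. x^T A^T y = x^T (A^*) y. Since this holds for all x, y, we must have A^* = A^T. Therefore
A^* =
[[-1, 1, -2],
 [2, 0, 0],
 [2, -2, 0]].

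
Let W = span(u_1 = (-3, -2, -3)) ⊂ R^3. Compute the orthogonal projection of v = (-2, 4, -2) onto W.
proj_W(v) = (-6/11, -4/11, -6/11)

Set up U = [u_1 | ... | u_1] ∈ R^(3×1). The projector onto W = col(U) is P = U (U^T U)^(-1) U^T.
Compute U^T U =
  [22],
and U^T v = (4).
Solve U^T U · c = U^T v for the coefficients: c = (2/11). The projection is proj_W(v) = U c.
Check: (v - proj_W(v)) · u_1 = 0  (should be 0).
Result: proj_W(v) = (-6/11, -4/11, -6/11).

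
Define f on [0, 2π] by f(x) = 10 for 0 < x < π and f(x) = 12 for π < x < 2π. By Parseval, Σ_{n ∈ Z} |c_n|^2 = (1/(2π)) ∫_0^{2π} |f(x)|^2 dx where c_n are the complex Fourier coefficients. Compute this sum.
Σ |c_n|^2 = 122

Parseval equates the L^2 energy of f (normalised by 1/(2π)) with the ℓ^2 sum of its Fourier coefficients: (1/(2π)) ∫_0^{2π} |f|^2 = Σ |c_n|^2.
Compute the left side: (1/(2π)) [∫_0^π 10^2 dx + ∫_π^{2π} 12^2 dx] = (1/(2π)) · (100π + 144π) = (100 + 144)/2 = 122.
So Σ_{n ∈ Z} |c_n|^2 = 122.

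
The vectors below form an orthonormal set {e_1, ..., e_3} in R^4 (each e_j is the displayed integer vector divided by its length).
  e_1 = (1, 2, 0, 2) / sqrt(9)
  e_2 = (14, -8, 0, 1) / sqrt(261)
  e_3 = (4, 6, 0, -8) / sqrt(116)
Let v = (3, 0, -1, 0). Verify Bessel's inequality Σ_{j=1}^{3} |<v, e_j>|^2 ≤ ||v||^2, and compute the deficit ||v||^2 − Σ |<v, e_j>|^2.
Σ |<v, e_j>|^2 = 9; ||v||^2 = 10; deficit = 1

Write each e_j = u_j / sqrt(<u_j, u_j>) where u_j is the displayed integer vector. Then <v, e_j> = <v, u_j> / sqrt(<u_j, u_j>), so |<v, e_j>|^2 = <v, u_j>^2 / <u_j, u_j>.
Coefficients: <v, e_1> = 3/sqrt(9), <v, e_2> = 42/sqrt(261), <v, e_3> = 12/sqrt(116).
Square and sum: Σ |<v, e_j>|^2 = 9.
Compute ||v||^2 = v·v = 10.
Deficit = 10 − 9 = 1 ≥ 0, confirming Bessel's inequality. (The deficit equals ||v − Σ <v,e_j> e_j||^2, the squared distance from v to span{e_j}.)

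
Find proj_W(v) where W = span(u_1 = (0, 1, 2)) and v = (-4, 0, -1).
proj_W(v) = (0, -2/5, -4/5)

Set up U = [u_1 | ... | u_1] ∈ R^(3×1). The projector onto W = col(U) is P = U (U^T U)^(-1) U^T.
Compute U^T U =
  [5],
and U^T v = (-2).
Solve U^T U · c = U^T v for the coefficients: c = (-2/5). The projection is proj_W(v) = U c.
Check: (v - proj_W(v)) · u_1 = 0  (should be 0).
Result: proj_W(v) = (0, -2/5, -4/5).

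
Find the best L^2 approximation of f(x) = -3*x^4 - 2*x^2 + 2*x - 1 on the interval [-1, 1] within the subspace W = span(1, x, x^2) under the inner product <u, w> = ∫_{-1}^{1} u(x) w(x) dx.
g(x) = -32*x^2/7 + 2*x - 26/35

The best approximation g ∈ W is the orthogonal projection of f onto W. Writing g = a_0 + a_1 x + a_2 x^2, the coefficients solve the normal equations G · a = b where
  G_{ij} = <φ_i, φ_j> and b_i = <f, φ_i>, with φ_0 = 1, φ_1 = x, φ_2 = x^2.
G =
  [2, 0, 2/3]
  [0, 2/3, 0]
  [2/3, 0, 2/5],
b = (-68/15, 4/3, -244/105).
Solving gives a_0 = -26/35, a_1 = 2, a_2 = -32/7, so
  g(x) = -32*x^2/7 + 2*x - 26/35.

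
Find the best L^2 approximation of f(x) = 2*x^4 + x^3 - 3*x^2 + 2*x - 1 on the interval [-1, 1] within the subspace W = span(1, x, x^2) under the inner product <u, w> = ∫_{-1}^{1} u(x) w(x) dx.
g(x) = -9*x^2/7 + 13*x/5 - 41/35

The best approximation g ∈ W is the orthogonal projection of f onto W. Writing g = a_0 + a_1 x + a_2 x^2, the coefficients solve the normal equations G · a = b where
  G_{ij} = <φ_i, φ_j> and b_i = <f, φ_i>, with φ_0 = 1, φ_1 = x, φ_2 = x^2.
G =
  [2, 0, 2/3]
  [0, 2/3, 0]
  [2/3, 0, 2/5],
b = (-16/5, 26/15, -136/105).
Solving gives a_0 = -41/35, a_1 = 13/5, a_2 = -9/7, so
  g(x) = -9*x^2/7 + 13*x/5 - 41/35.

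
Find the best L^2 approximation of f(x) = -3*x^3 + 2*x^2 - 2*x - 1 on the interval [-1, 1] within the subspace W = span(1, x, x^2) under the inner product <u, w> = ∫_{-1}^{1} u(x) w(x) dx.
g(x) = 2*x^2 - 19*x/5 - 1

The best approximation g ∈ W is the orthogonal projection of f onto W. Writing g = a_0 + a_1 x + a_2 x^2, the coefficients solve the normal equations G · a = b where
  G_{ij} = <φ_i, φ_j> and b_i = <f, φ_i>, with φ_0 = 1, φ_1 = x, φ_2 = x^2.
G =
  [2, 0, 2/3]
  [0, 2/3, 0]
  [2/3, 0, 2/5],
b = (-2/3, -38/15, 2/15).
Solving gives a_0 = -1, a_1 = -19/5, a_2 = 2, so
  g(x) = 2*x^2 - 19*x/5 - 1.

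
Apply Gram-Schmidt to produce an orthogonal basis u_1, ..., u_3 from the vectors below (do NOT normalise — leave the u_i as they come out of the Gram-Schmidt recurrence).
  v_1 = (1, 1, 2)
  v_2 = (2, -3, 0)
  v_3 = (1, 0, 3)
Orthogonal basis:
  u_1 = (1, 1, 2)
  u_2 = (13/6, -17/6, 1/3)
  u_3 = (-54/77, -36/77, 45/77)

Apply the Gram-Schmidt recurrence
  u_1 = v_1
  u_i = v_i − Σ_{j<i} ((v_i · u_j) / (u_j · u_j)) · u_j.

Step by step this gives:
  u_1 = (1, 1, 2)
  u_2 = (13/6, -17/6, 1/3)
  u_3 = (-54/77, -36/77, 45/77)

Orthogonality check:
  u_2 · u_1 = 0 (should be 0)
  u_3 · u_1 = 0 (should be 0)
  u_3 · u_2 = 0 (should be 0)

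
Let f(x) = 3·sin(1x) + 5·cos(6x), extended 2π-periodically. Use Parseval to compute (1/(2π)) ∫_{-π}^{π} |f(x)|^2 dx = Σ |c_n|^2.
Σ |c_n|^2 = 17

Expand |f|^2 and use orthogonality of {sin(nx), cos(mx)} on [-π, π]:
  ∫_{-π}^{π} sin(nx)^2 dx = π, ∫ cos(mx)^2 dx = π, and cross terms integrate to 0.
So ∫_{-π}^{π} f(x)^2 dx = 3^2 · π + 5^2 · π = (9 + 25)π.
Divide by 2π: (9 + 25)/2 = 17.
By Parseval, this equals Σ |c_n|^2.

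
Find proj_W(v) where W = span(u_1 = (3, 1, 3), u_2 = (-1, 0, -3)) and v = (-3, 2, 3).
proj_W(v) = (-33/23, -26/23, 57/23)

Set up U = [u_1 | ... | u_2] ∈ R^(3×2). The projector onto W = col(U) is P = U (U^T U)^(-1) U^T.
Compute U^T U =
  [19, -12]
  [-12, 10],
and U^T v = (2, -6).
Solve U^T U · c = U^T v for the coefficients: c = (-26/23, -45/23). The projection is proj_W(v) = U c.
Check: (v - proj_W(v)) · u_1 = 0  (should be 0).
Check: (v - proj_W(v)) · u_2 = 0  (should be 0).
Result: proj_W(v) = (-33/23, -26/23, 57/23).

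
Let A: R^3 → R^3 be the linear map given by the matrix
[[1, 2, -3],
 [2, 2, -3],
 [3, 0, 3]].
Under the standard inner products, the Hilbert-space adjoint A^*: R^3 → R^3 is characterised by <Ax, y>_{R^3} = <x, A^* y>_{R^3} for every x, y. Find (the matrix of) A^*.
A^* = A^T =
[[1, 2, 3],
 [2, 2, 0],
 [-3, -3, 3]]

For real matrices with standard dot products, the defining identity <Ax, y> = <x, A^* y> gives (Ax)^T y = x^T (A^*) y, i.e. x^T A^T y = x^T (A^*) y. Since this holds for all x, y, we must have A^* = A^T. Therefore
A^* =
[[1, 2, 3],
 [2, 2, 0],
 [-3, -3, 3]].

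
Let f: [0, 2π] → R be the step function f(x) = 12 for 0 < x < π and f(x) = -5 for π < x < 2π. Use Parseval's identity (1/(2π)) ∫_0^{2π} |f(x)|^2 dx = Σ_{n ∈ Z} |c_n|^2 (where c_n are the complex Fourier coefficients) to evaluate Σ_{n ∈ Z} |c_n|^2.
Σ |c_n|^2 = 169/2

Parseval equates the L^2 energy of f (normalised by 1/(2π)) with the ℓ^2 sum of its Fourier coefficients: (1/(2π)) ∫_0^{2π} |f|^2 = Σ |c_n|^2.
Compute the left side: (1/(2π)) [∫_0^π 12^2 dx + ∫_π^{2π} (-5)^2 dx] = (1/(2π)) · (144π + 25π) = (144 + 25)/2 = 169/2.
So Σ_{n ∈ Z} |c_n|^2 = 169/2.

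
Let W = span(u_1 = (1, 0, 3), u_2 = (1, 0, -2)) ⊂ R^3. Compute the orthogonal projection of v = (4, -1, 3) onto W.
proj_W(v) = (4, 0, 3)

Set up U = [u_1 | ... | u_2] ∈ R^(3×2). The projector onto W = col(U) is P = U (U^T U)^(-1) U^T.
Compute U^T U =
  [10, -5]
  [-5, 5],
and U^T v = (13, -2).
Solve U^T U · c = U^T v for the coefficients: c = (11/5, 9/5). The projection is proj_W(v) = U c.
Check: (v - proj_W(v)) · u_1 = 0  (should be 0).
Check: (v - proj_W(v)) · u_2 = 0  (should be 0).
Result: proj_W(v) = (4, 0, 3).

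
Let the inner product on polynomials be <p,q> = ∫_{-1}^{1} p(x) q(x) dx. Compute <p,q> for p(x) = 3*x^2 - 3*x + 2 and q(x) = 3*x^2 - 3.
<p,q> = -52/5

Expand the product: p(x)·q(x) = 9*x^4 - 9*x^3 - 3*x^2 + 9*x - 6.
∫_{-1}^{1} of each monomial x^k gives [2/(k+1) if k even, 0 if k odd]. Integrating term-by-term (or equivalently evaluating the antiderivative F(x) = 9*x^5/5 - 9*x^4/4 - x^3 + 9*x^2/2 - 6*x at the endpoints):
  F(1) − F(−1) = -59/20 − (149/20) = -52/5.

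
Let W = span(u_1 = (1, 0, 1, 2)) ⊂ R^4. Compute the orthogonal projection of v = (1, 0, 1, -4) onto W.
proj_W(v) = (-1, 0, -1, -2)

Set up U = [u_1 | ... | u_1] ∈ R^(4×1). The projector onto W = col(U) is P = U (U^T U)^(-1) U^T.
Compute U^T U =
  [6],
and U^T v = (-6).
Solve U^T U · c = U^T v for the coefficients: c = (-1). The projection is proj_W(v) = U c.
Check: (v - proj_W(v)) · u_1 = 0  (should be 0).
Result: proj_W(v) = (-1, 0, -1, -2).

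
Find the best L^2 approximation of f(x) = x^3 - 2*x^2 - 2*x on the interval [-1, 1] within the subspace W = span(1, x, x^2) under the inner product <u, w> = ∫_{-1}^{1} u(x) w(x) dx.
g(x) = -2*x^2 - 7*x/5

The best approximation g ∈ W is the orthogonal projection of f onto W. Writing g = a_0 + a_1 x + a_2 x^2, the coefficients solve the normal equations G · a = b where
  G_{ij} = <φ_i, φ_j> and b_i = <f, φ_i>, with φ_0 = 1, φ_1 = x, φ_2 = x^2.
G =
  [2, 0, 2/3]
  [0, 2/3, 0]
  [2/3, 0, 2/5],
b = (-4/3, -14/15, -4/5).
Solving gives a_0 = 0, a_1 = -7/5, a_2 = -2, so
  g(x) = -2*x^2 - 7*x/5.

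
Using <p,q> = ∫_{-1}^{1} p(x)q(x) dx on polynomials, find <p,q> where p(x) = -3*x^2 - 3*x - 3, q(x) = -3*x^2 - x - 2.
<p,q> = 138/5

Expand the product: p(x)·q(x) = 9*x^4 + 12*x^3 + 18*x^2 + 9*x + 6.
∫_{-1}^{1} of each monomial x^k gives [2/(k+1) if k even, 0 if k odd]. Integrating term-by-term (or equivalently evaluating the antiderivative F(x) = 9*x^5/5 + 3*x^4 + 6*x^3 + 9*x^2/2 + 6*x at the endpoints):
  F(1) − F(−1) = 213/10 − (-63/10) = 138/5.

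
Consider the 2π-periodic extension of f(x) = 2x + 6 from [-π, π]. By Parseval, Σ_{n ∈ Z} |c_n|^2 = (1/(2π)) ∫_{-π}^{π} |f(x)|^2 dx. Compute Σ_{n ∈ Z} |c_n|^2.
Σ |c_n|^2 = 4π^2/3 + 36

Expand and integrate term by term over [-π, π]:
  ∫ (2x)^2 dx = 4·(2π^3/3); ∫ 2·2·(6)·x dx = 0 (odd integrand); ∫ 6^2 dx = 36·2π.
So (1/(2π)) ∫_{-π}^{π} (2x + 6)^2 dx = 4π^2/3 + 36 = 4π^2/3 + 36.
Parseval ⇒ Σ |c_n|^2 = 4π^2/3 + 36.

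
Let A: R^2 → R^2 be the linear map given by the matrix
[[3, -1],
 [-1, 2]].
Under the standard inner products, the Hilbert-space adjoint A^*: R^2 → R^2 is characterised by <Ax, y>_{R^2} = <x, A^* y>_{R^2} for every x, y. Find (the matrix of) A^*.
A^* = A^T =
[[3, -1],
 [-1, 2]]

For real matrices with standard dot products, the defining identity <Ax, y> = <x, A^* y> gives (Ax)^T y = x^T (A^*) y, i.e. x^T A^T y = x^T (A^*) y. Since this holds for all x, y, we must have A^* = A^T. Therefore
A^* =
[[3, -1],
 [-1, 2]].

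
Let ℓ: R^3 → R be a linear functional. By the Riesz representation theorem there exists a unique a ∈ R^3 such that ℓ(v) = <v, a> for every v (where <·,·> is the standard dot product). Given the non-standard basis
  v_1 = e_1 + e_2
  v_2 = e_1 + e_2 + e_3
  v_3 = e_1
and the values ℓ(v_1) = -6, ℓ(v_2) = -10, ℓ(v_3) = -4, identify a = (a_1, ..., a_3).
a = (-4, -2, -4)

Write a = (a_1, ..., a_3) in the standard basis. For each basis vector v_i, ℓ(v_i) = <v_i, a> is a linear equation in the a_j's. Collect the n equations into a matrix system V a = ℓ, where row i of V is v_i (expressed in the standard basis). Since V is invertible (lower-triangular with 1s on the diagonal, up to permutation), solve by back-substitution:
  V =
[[1, 1, 0],
 [1, 1, 1],
 [1, 0, 0]]
  V a = (-6, -10, -4)
Solving gives a = (-4, -2, -4).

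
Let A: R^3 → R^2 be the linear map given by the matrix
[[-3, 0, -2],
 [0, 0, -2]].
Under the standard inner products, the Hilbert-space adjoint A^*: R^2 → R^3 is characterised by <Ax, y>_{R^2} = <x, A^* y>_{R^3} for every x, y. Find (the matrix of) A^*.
A^* = A^T =
[[-3, 0],
 [0, 0],
 [-2, -2]]

For real matrices with standard dot products, the defining identity <Ax, y> = <x, A^* y> gives (Ax)^T y = x^T (A^*) y, i.e. x^T A^T y = x^T (A^*) y. Since this holds for all x, y, we must have A^* = A^T. Therefore
A^* =
[[-3, 0],
 [0, 0],
 [-2, -2]].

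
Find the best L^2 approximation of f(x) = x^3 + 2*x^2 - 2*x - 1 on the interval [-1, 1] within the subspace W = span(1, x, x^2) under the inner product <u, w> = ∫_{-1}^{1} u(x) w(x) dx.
g(x) = 2*x^2 - 7*x/5 - 1

The best approximation g ∈ W is the orthogonal projection of f onto W. Writing g = a_0 + a_1 x + a_2 x^2, the coefficients solve the normal equations G · a = b where
  G_{ij} = <φ_i, φ_j> and b_i = <f, φ_i>, with φ_0 = 1, φ_1 = x, φ_2 = x^2.
G =
  [2, 0, 2/3]
  [0, 2/3, 0]
  [2/3, 0, 2/5],
b = (-2/3, -14/15, 2/15).
Solving gives a_0 = -1, a_1 = -7/5, a_2 = 2, so
  g(x) = 2*x^2 - 7*x/5 - 1.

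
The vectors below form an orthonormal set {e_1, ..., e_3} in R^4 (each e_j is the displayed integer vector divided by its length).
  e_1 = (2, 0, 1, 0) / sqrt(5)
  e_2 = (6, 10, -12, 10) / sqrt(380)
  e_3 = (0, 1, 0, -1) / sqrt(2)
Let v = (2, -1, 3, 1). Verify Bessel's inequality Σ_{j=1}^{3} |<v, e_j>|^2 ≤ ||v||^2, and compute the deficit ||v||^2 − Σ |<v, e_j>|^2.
Σ |<v, e_j>|^2 = 253/19; ||v||^2 = 15; deficit = 32/19

Write each e_j = u_j / sqrt(<u_j, u_j>) where u_j is the displayed integer vector. Then <v, e_j> = <v, u_j> / sqrt(<u_j, u_j>), so |<v, e_j>|^2 = <v, u_j>^2 / <u_j, u_j>.
Coefficients: <v, e_1> = 7/sqrt(5), <v, e_2> = -24/sqrt(380), <v, e_3> = -2/sqrt(2).
Square and sum: Σ |<v, e_j>|^2 = 253/19.
Compute ||v||^2 = v·v = 15.
Deficit = 15 − 253/19 = 32/19 ≥ 0, confirming Bessel's inequality. (The deficit equals ||v − Σ <v,e_j> e_j||^2, the squared distance from v to span{e_j}.)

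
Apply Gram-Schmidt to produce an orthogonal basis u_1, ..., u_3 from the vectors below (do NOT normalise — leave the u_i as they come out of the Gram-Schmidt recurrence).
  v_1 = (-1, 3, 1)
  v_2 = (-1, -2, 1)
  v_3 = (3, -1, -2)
Orthogonal basis:
  u_1 = (-1, 3, 1)
  u_2 = (-15/11, -10/11, 15/11)
  u_3 = (1/2, 0, 1/2)

Apply the Gram-Schmidt recurrence
  u_1 = v_1
  u_i = v_i − Σ_{j<i} ((v_i · u_j) / (u_j · u_j)) · u_j.

Step by step this gives:
  u_1 = (-1, 3, 1)
  u_2 = (-15/11, -10/11, 15/11)
  u_3 = (1/2, 0, 1/2)

Orthogonality check:
  u_2 · u_1 = 0 (should be 0)
  u_3 · u_1 = 0 (should be 0)
  u_3 · u_2 = 0 (should be 0)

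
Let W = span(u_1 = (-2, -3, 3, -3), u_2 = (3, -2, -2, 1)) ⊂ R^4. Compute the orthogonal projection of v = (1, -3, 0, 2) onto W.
proj_W(v) = (272/159, -1051/477, -349/477, -1/477)

Set up U = [u_1 | ... | u_2] ∈ R^(4×2). The projector onto W = col(U) is P = U (U^T U)^(-1) U^T.
Compute U^T U =
  [31, -9]
  [-9, 18],
and U^T v = (1, 11).
Solve U^T U · c = U^T v for the coefficients: c = (13/53, 350/477). The projection is proj_W(v) = U c.
Check: (v - proj_W(v)) · u_1 = 0  (should be 0).
Check: (v - proj_W(v)) · u_2 = 0  (should be 0).
Result: proj_W(v) = (272/159, -1051/477, -349/477, -1/477).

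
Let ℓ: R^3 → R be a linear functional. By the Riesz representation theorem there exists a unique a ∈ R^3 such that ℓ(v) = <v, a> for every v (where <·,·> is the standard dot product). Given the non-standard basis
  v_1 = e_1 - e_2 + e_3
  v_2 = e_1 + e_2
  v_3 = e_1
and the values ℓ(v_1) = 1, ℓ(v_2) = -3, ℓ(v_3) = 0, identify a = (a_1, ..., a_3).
a = (0, -3, -2)

Write a = (a_1, ..., a_3) in the standard basis. For each basis vector v_i, ℓ(v_i) = <v_i, a> is a linear equation in the a_j's. Collect the n equations into a matrix system V a = ℓ, where row i of V is v_i (expressed in the standard basis). Since V is invertible (lower-triangular with 1s on the diagonal, up to permutation), solve by back-substitution:
  V =
[[1, -1, 1],
 [1, 1, 0],
 [1, 0, 0]]
  V a = (1, -3, 0)
Solving gives a = (0, -3, -2).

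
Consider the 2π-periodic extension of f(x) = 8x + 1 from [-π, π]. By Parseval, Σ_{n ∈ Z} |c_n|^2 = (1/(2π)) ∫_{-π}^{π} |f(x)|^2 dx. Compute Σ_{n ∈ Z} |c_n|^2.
Σ |c_n|^2 = 64π^2/3 + 1

Expand and integrate term by term over [-π, π]:
  ∫ (8x)^2 dx = 64·(2π^3/3); ∫ 2·8·(1)·x dx = 0 (odd integrand); ∫ 1^2 dx = 1·2π.
So (1/(2π)) ∫_{-π}^{π} (8x + 1)^2 dx = 64π^2/3 + 1 = 64π^2/3 + 1.
Parseval ⇒ Σ |c_n|^2 = 64π^2/3 + 1.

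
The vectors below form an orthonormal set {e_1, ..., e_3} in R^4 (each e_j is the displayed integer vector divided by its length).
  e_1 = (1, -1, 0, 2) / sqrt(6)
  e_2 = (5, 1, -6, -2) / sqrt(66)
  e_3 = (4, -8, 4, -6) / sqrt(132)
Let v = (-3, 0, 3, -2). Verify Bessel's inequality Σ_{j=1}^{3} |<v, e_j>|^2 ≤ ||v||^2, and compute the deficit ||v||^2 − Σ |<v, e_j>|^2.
Σ |<v, e_j>|^2 = 22; ||v||^2 = 22; deficit = 0

Write each e_j = u_j / sqrt(<u_j, u_j>) where u_j is the displayed integer vector. Then <v, e_j> = <v, u_j> / sqrt(<u_j, u_j>), so |<v, e_j>|^2 = <v, u_j>^2 / <u_j, u_j>.
Coefficients: <v, e_1> = -7/sqrt(6), <v, e_2> = -29/sqrt(66), <v, e_3> = 12/sqrt(132).
Square and sum: Σ |<v, e_j>|^2 = 22.
Compute ||v||^2 = v·v = 22.
Deficit = 22 − 22 = 0 ≥ 0, confirming Bessel's inequality. (The deficit equals ||v − Σ <v,e_j> e_j||^2, the squared distance from v to span{e_j}.)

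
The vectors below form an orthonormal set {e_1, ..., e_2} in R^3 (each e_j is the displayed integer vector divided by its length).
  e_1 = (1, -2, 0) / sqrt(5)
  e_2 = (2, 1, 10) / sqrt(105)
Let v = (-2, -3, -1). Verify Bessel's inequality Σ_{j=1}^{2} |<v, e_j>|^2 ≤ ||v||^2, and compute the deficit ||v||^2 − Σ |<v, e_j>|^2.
Σ |<v, e_j>|^2 = 125/21; ||v||^2 = 14; deficit = 169/21

Write each e_j = u_j / sqrt(<u_j, u_j>) where u_j is the displayed integer vector. Then <v, e_j> = <v, u_j> / sqrt(<u_j, u_j>), so |<v, e_j>|^2 = <v, u_j>^2 / <u_j, u_j>.
Coefficients: <v, e_1> = 4/sqrt(5), <v, e_2> = -17/sqrt(105).
Square and sum: Σ |<v, e_j>|^2 = 125/21.
Compute ||v||^2 = v·v = 14.
Deficit = 14 − 125/21 = 169/21 ≥ 0, confirming Bessel's inequality. (The deficit equals ||v − Σ <v,e_j> e_j||^2, the squared distance from v to span{e_j}.)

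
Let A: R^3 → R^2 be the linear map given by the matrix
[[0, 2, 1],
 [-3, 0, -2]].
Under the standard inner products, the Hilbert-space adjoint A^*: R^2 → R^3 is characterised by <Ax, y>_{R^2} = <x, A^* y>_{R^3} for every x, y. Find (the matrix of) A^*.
A^* = A^T =
[[0, -3],
 [2, 0],
 [1, -2]]

For real matrices with standard dot products, the defining identity <Ax, y> = <x, A^* y> gives (Ax)^T y = x^T (A^*) y, i.e. x^T A^T y = x^T (A^*) y. Since this holds for all x, y, we must have A^* = A^T. Therefore
A^* =
[[0, -3],
 [2, 0],
 [1, -2]].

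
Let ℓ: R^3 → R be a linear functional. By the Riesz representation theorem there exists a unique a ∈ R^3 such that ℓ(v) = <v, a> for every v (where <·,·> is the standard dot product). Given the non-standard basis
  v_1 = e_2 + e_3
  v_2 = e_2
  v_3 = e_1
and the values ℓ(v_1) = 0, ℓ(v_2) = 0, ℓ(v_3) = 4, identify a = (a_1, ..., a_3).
a = (4, 0, 0)

Write a = (a_1, ..., a_3) in the standard basis. For each basis vector v_i, ℓ(v_i) = <v_i, a> is a linear equation in the a_j's. Collect the n equations into a matrix system V a = ℓ, where row i of V is v_i (expressed in the standard basis). Since V is invertible (lower-triangular with 1s on the diagonal, up to permutation), solve by back-substitution:
  V =
[[0, 1, 1],
 [0, 1, 0],
 [1, 0, 0]]
  V a = (0, 0, 4)
Solving gives a = (4, 0, 0).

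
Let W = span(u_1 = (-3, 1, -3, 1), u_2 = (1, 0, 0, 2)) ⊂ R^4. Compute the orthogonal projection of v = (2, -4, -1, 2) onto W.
proj_W(v) = (172/99, -19/99, 19/33, 211/99)

Set up U = [u_1 | ... | u_2] ∈ R^(4×2). The projector onto W = col(U) is P = U (U^T U)^(-1) U^T.
Compute U^T U =
  [20, -1]
  [-1, 5],
and U^T v = (-5, 6).
Solve U^T U · c = U^T v for the coefficients: c = (-19/99, 115/99). The projection is proj_W(v) = U c.
Check: (v - proj_W(v)) · u_1 = 0  (should be 0).
Check: (v - proj_W(v)) · u_2 = 0  (should be 0).
Result: proj_W(v) = (172/99, -19/99, 19/33, 211/99).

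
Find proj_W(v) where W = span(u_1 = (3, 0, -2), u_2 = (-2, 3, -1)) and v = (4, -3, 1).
proj_W(v) = (296/83, -291/83, 29/83)

Set up U = [u_1 | ... | u_2] ∈ R^(3×2). The projector onto W = col(U) is P = U (U^T U)^(-1) U^T.
Compute U^T U =
  [13, -4]
  [-4, 14],
and U^T v = (10, -18).
Solve U^T U · c = U^T v for the coefficients: c = (34/83, -97/83). The projection is proj_W(v) = U c.
Check: (v - proj_W(v)) · u_1 = 0  (should be 0).
Check: (v - proj_W(v)) · u_2 = 0  (should be 0).
Result: proj_W(v) = (296/83, -291/83, 29/83).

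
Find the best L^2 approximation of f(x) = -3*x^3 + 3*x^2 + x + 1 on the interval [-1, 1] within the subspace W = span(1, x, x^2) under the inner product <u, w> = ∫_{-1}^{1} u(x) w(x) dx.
g(x) = 3*x^2 - 4*x/5 + 1

The best approximation g ∈ W is the orthogonal projection of f onto W. Writing g = a_0 + a_1 x + a_2 x^2, the coefficients solve the normal equations G · a = b where
  G_{ij} = <φ_i, φ_j> and b_i = <f, φ_i>, with φ_0 = 1, φ_1 = x, φ_2 = x^2.
G =
  [2, 0, 2/3]
  [0, 2/3, 0]
  [2/3, 0, 2/5],
b = (4, -8/15, 28/15).
Solving gives a_0 = 1, a_1 = -4/5, a_2 = 3, so
  g(x) = 3*x^2 - 4*x/5 + 1.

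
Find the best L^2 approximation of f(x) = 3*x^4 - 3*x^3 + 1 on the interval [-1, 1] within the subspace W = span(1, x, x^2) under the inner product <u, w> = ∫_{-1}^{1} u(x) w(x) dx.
g(x) = 18*x^2/7 - 9*x/5 + 26/35

The best approximation g ∈ W is the orthogonal projection of f onto W. Writing g = a_0 + a_1 x + a_2 x^2, the coefficients solve the normal equations G · a = b where
  G_{ij} = <φ_i, φ_j> and b_i = <f, φ_i>, with φ_0 = 1, φ_1 = x, φ_2 = x^2.
G =
  [2, 0, 2/3]
  [0, 2/3, 0]
  [2/3, 0, 2/5],
b = (16/5, -6/5, 32/21).
Solving gives a_0 = 26/35, a_1 = -9/5, a_2 = 18/7, so
  g(x) = 18*x^2/7 - 9*x/5 + 26/35.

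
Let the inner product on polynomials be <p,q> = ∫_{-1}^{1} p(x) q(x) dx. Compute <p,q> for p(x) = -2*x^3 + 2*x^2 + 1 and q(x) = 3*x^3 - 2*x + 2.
<p,q> = 688/105

Expand the product: p(x)·q(x) = -6*x^6 + 6*x^5 + 4*x^4 - 5*x^3 + 4*x^2 - 2*x + 2.
∫_{-1}^{1} of each monomial x^k gives [2/(k+1) if k even, 0 if k odd]. Integrating term-by-term (or equivalently evaluating the antiderivative F(x) = -6*x^7/7 + x^6 + 4*x^5/5 - 5*x^4/4 + 4*x^3/3 - x^2 + 2*x at the endpoints):
  F(1) − F(−1) = 851/420 − (-1901/420) = 688/105.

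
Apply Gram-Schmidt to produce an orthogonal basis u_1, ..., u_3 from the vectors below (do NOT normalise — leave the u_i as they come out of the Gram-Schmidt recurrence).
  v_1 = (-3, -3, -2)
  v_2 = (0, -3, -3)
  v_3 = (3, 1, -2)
Orthogonal basis:
  u_1 = (-3, -3, -2)
  u_2 = (45/22, -21/22, -18/11)
  u_3 = (-6/19, 18/19, -18/19)

Apply the Gram-Schmidt recurrence
  u_1 = v_1
  u_i = v_i − Σ_{j<i} ((v_i · u_j) / (u_j · u_j)) · u_j.

Step by step this gives:
  u_1 = (-3, -3, -2)
  u_2 = (45/22, -21/22, -18/11)
  u_3 = (-6/19, 18/19, -18/19)

Orthogonality check:
  u_2 · u_1 = 0 (should be 0)
  u_3 · u_1 = 0 (should be 0)
  u_3 · u_2 = 0 (should be 0)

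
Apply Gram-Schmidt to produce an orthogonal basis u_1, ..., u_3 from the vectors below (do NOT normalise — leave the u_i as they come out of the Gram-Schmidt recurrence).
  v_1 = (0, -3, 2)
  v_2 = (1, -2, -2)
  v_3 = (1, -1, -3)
Orthogonal basis:
  u_1 = (0, -3, 2)
  u_2 = (1, -20/13, -30/13)
  u_3 = (-10/113, -2/113, -3/113)

Apply the Gram-Schmidt recurrence
  u_1 = v_1
  u_i = v_i − Σ_{j<i} ((v_i · u_j) / (u_j · u_j)) · u_j.

Step by step this gives:
  u_1 = (0, -3, 2)
  u_2 = (1, -20/13, -30/13)
  u_3 = (-10/113, -2/113, -3/113)

Orthogonality check:
  u_2 · u_1 = 0 (should be 0)
  u_3 · u_1 = 0 (should be 0)
  u_3 · u_2 = 0 (should be 0)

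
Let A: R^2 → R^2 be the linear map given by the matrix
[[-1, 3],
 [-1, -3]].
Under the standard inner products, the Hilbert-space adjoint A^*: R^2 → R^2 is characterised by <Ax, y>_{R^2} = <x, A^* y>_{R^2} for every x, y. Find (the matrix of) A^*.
A^* = A^T =
[[-1, -1],
 [3, -3]]

For real matrices with standard dot products, the defining identity <Ax, y> = <x, A^* y> gives (Ax)^T y = x^T (A^*) y, i.e. x^T A^T y = x^T (A^*) y. Since this holds for all x, y, we must have A^* = A^T. Therefore
A^* =
[[-1, -1],
 [3, -3]].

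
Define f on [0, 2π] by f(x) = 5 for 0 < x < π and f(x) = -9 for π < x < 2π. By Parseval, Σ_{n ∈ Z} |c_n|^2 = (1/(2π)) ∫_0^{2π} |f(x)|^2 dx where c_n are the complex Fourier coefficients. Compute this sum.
Σ |c_n|^2 = 53

Parseval equates the L^2 energy of f (normalised by 1/(2π)) with the ℓ^2 sum of its Fourier coefficients: (1/(2π)) ∫_0^{2π} |f|^2 = Σ |c_n|^2.
Compute the left side: (1/(2π)) [∫_0^π 5^2 dx + ∫_π^{2π} (-9)^2 dx] = (1/(2π)) · (25π + 81π) = (25 + 81)/2 = 53.
So Σ_{n ∈ Z} |c_n|^2 = 53.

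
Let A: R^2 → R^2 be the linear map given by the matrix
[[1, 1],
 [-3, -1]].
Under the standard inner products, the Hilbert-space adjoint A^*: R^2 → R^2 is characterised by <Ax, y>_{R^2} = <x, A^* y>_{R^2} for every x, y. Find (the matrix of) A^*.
A^* = A^T =
[[1, -3],
 [1, -1]]

For real matrices with standard dot products, the defining identity <Ax, y> = <x, A^* y> gives (Ax)^T y = x^T (A^*) y, i.e. x^T A^T y = x^T (A^*) y. Since this holds for all x, y, we must have A^* = A^T. Therefore
A^* =
[[1, -3],
 [1, -1]].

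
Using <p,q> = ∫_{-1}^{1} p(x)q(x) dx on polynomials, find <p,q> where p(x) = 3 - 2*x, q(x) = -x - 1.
<p,q> = -14/3

Expand the product: p(x)·q(x) = 2*x^2 - x - 3.
∫_{-1}^{1} of each monomial x^k gives [2/(k+1) if k even, 0 if k odd]. Integrating term-by-term (or equivalently evaluating the antiderivative F(x) = 2*x^3/3 - x^2/2 - 3*x at the endpoints):
  F(1) − F(−1) = -17/6 − (11/6) = -14/3.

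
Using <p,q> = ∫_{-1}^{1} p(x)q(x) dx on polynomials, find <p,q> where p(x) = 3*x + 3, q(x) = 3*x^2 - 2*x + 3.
<p,q> = 20

Expand the product: p(x)·q(x) = 9*x^3 + 3*x^2 + 3*x + 9.
∫_{-1}^{1} of each monomial x^k gives [2/(k+1) if k even, 0 if k odd]. Integrating term-by-term (or equivalently evaluating the antiderivative F(x) = 9*x^4/4 + x^3 + 3*x^2/2 + 9*x at the endpoints):
  F(1) − F(−1) = 55/4 − (-25/4) = 20.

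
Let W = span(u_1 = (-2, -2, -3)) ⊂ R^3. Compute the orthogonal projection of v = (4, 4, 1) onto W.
proj_W(v) = (38/17, 38/17, 57/17)

Set up U = [u_1 | ... | u_1] ∈ R^(3×1). The projector onto W = col(U) is P = U (U^T U)^(-1) U^T.
Compute U^T U =
  [17],
and U^T v = (-19).
Solve U^T U · c = U^T v for the coefficients: c = (-19/17). The projection is proj_W(v) = U c.
Check: (v - proj_W(v)) · u_1 = 0  (should be 0).
Result: proj_W(v) = (38/17, 38/17, 57/17).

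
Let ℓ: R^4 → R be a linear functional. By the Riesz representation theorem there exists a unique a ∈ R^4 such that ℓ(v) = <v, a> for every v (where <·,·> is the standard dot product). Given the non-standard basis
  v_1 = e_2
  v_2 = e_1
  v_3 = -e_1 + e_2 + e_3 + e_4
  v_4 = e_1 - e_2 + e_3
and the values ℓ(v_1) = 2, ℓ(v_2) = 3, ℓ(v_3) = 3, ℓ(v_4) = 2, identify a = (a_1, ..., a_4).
a = (3, 2, 1, 3)

Write a = (a_1, ..., a_4) in the standard basis. For each basis vector v_i, ℓ(v_i) = <v_i, a> is a linear equation in the a_j's. Collect the n equations into a matrix system V a = ℓ, where row i of V is v_i (expressed in the standard basis). Since V is invertible (lower-triangular with 1s on the diagonal, up to permutation), solve by back-substitution:
  V =
[[0, 1, 0, 0],
 [1, 0, 0, 0],
 [-1, 1, 1, 1],
 [1, -1, 1, 0]]
  V a = (2, 3, 3, 2)
Solving gives a = (3, 2, 1, 3).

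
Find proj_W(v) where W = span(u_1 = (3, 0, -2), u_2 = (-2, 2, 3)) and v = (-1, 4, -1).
proj_W(v) = (43/77, 158/77, 103/77)

Set up U = [u_1 | ... | u_2] ∈ R^(3×2). The projector onto W = col(U) is P = U (U^T U)^(-1) U^T.
Compute U^T U =
  [13, -12]
  [-12, 17],
and U^T v = (-1, 7).
Solve U^T U · c = U^T v for the coefficients: c = (67/77, 79/77). The projection is proj_W(v) = U c.
Check: (v - proj_W(v)) · u_1 = 0  (should be 0).
Check: (v - proj_W(v)) · u_2 = 0  (should be 0).
Result: proj_W(v) = (43/77, 158/77, 103/77).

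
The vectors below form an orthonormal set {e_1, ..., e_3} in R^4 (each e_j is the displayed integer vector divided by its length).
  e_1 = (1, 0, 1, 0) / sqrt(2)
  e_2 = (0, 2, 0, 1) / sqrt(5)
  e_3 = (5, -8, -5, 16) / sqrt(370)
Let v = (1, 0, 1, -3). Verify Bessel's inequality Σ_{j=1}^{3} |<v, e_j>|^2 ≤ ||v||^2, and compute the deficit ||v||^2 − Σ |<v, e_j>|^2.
Σ |<v, e_j>|^2 = 371/37; ||v||^2 = 11; deficit = 36/37

Write each e_j = u_j / sqrt(<u_j, u_j>) where u_j is the displayed integer vector. Then <v, e_j> = <v, u_j> / sqrt(<u_j, u_j>), so |<v, e_j>|^2 = <v, u_j>^2 / <u_j, u_j>.
Coefficients: <v, e_1> = 2/sqrt(2), <v, e_2> = -3/sqrt(5), <v, e_3> = -48/sqrt(370).
Square and sum: Σ |<v, e_j>|^2 = 371/37.
Compute ||v||^2 = v·v = 11.
Deficit = 11 − 371/37 = 36/37 ≥ 0, confirming Bessel's inequality. (The deficit equals ||v − Σ <v,e_j> e_j||^2, the squared distance from v to span{e_j}.)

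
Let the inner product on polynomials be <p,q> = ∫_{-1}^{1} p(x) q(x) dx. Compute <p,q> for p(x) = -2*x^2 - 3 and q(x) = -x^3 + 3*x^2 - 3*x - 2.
<p,q> = 94/15

Expand the product: p(x)·q(x) = 2*x^5 - 6*x^4 + 9*x^3 - 5*x^2 + 9*x + 6.
∫_{-1}^{1} of each monomial x^k gives [2/(k+1) if k even, 0 if k odd]. Integrating term-by-term (or equivalently evaluating the antiderivative F(x) = x^6/3 - 6*x^5/5 + 9*x^4/4 - 5*x^3/3 + 9*x^2/2 + 6*x at the endpoints):
  F(1) − F(−1) = 613/60 − (79/20) = 94/15.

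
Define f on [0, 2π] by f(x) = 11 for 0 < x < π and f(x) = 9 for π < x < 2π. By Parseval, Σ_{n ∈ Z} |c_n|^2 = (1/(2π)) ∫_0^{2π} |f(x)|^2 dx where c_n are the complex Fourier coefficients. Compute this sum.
Σ |c_n|^2 = 101

Parseval equates the L^2 energy of f (normalised by 1/(2π)) with the ℓ^2 sum of its Fourier coefficients: (1/(2π)) ∫_0^{2π} |f|^2 = Σ |c_n|^2.
Compute the left side: (1/(2π)) [∫_0^π 11^2 dx + ∫_π^{2π} 9^2 dx] = (1/(2π)) · (121π + 81π) = (121 + 81)/2 = 101.
So Σ_{n ∈ Z} |c_n|^2 = 101.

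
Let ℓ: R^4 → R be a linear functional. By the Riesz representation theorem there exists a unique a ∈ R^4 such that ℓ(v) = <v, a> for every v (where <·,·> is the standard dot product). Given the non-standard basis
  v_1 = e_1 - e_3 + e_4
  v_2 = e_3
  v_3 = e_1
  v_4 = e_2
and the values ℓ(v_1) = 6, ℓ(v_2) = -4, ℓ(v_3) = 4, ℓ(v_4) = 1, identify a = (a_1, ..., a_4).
a = (4, 1, -4, -2)

Write a = (a_1, ..., a_4) in the standard basis. For each basis vector v_i, ℓ(v_i) = <v_i, a> is a linear equation in the a_j's. Collect the n equations into a matrix system V a = ℓ, where row i of V is v_i (expressed in the standard basis). Since V is invertible (lower-triangular with 1s on the diagonal, up to permutation), solve by back-substitution:
  V =
[[1, 0, -1, 1],
 [0, 0, 1, 0],
 [1, 0, 0, 0],
 [0, 1, 0, 0]]
  V a = (6, -4, 4, 1)
Solving gives a = (4, 1, -4, -2).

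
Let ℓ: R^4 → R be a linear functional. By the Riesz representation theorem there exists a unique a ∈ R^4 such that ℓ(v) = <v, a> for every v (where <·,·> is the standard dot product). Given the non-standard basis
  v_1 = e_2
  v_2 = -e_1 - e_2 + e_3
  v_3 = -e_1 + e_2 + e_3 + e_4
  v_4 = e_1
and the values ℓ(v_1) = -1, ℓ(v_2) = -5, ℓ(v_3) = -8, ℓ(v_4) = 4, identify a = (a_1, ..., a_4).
a = (4, -1, -2, -1)

Write a = (a_1, ..., a_4) in the standard basis. For each basis vector v_i, ℓ(v_i) = <v_i, a> is a linear equation in the a_j's. Collect the n equations into a matrix system V a = ℓ, where row i of V is v_i (expressed in the standard basis). Since V is invertible (lower-triangular with 1s on the diagonal, up to permutation), solve by back-substitution:
  V =
[[0, 1, 0, 0],
 [-1, -1, 1, 0],
 [-1, 1, 1, 1],
 [1, 0, 0, 0]]
  V a = (-1, -5, -8, 4)
Solving gives a = (4, -1, -2, -1).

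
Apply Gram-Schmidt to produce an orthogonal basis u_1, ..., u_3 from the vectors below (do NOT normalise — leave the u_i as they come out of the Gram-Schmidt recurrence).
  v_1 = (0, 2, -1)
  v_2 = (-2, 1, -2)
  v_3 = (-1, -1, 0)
Orthogonal basis:
  u_1 = (0, 2, -1)
  u_2 = (-2, -3/5, -6/5)
  u_3 = (-3/29, 2/29, 4/29)

Apply the Gram-Schmidt recurrence
  u_1 = v_1
  u_i = v_i − Σ_{j<i} ((v_i · u_j) / (u_j · u_j)) · u_j.

Step by step this gives:
  u_1 = (0, 2, -1)
  u_2 = (-2, -3/5, -6/5)
  u_3 = (-3/29, 2/29, 4/29)

Orthogonality check:
  u_2 · u_1 = 0 (should be 0)
  u_3 · u_1 = 0 (should be 0)
  u_3 · u_2 = 0 (should be 0)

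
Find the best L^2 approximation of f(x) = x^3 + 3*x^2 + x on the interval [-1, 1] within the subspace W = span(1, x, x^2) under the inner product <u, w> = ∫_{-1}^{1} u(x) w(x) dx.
g(x) = 3*x^2 + 8*x/5

The best approximation g ∈ W is the orthogonal projection of f onto W. Writing g = a_0 + a_1 x + a_2 x^2, the coefficients solve the normal equations G · a = b where
  G_{ij} = <φ_i, φ_j> and b_i = <f, φ_i>, with φ_0 = 1, φ_1 = x, φ_2 = x^2.
G =
  [2, 0, 2/3]
  [0, 2/3, 0]
  [2/3, 0, 2/5],
b = (2, 16/15, 6/5).
Solving gives a_0 = 0, a_1 = 8/5, a_2 = 3, so
  g(x) = 3*x^2 + 8*x/5.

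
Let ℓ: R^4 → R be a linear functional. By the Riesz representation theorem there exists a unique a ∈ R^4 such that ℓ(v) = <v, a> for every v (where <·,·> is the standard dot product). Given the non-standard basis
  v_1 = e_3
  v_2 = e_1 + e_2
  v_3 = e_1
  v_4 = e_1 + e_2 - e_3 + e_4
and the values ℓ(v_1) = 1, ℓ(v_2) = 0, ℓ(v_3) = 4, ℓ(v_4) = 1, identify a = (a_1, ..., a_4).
a = (4, -4, 1, 2)

Write a = (a_1, ..., a_4) in the standard basis. For each basis vector v_i, ℓ(v_i) = <v_i, a> is a linear equation in the a_j's. Collect the n equations into a matrix system V a = ℓ, where row i of V is v_i (expressed in the standard basis). Since V is invertible (lower-triangular with 1s on the diagonal, up to permutation), solve by back-substitution:
  V =
[[0, 0, 1, 0],
 [1, 1, 0, 0],
 [1, 0, 0, 0],
 [1, 1, -1, 1]]
  V a = (1, 0, 4, 1)
Solving gives a = (4, -4, 1, 2).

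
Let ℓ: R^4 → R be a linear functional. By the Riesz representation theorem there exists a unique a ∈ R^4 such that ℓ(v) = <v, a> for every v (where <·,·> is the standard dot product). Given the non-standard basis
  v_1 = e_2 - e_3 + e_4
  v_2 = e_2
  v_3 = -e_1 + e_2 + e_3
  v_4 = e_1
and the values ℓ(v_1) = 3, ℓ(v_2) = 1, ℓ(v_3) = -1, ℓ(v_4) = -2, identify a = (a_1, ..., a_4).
a = (-2, 1, -4, -2)

Write a = (a_1, ..., a_4) in the standard basis. For each basis vector v_i, ℓ(v_i) = <v_i, a> is a linear equation in the a_j's. Collect the n equations into a matrix system V a = ℓ, where row i of V is v_i (expressed in the standard basis). Since V is invertible (lower-triangular with 1s on the diagonal, up to permutation), solve by back-substitution:
  V =
[[0, 1, -1, 1],
 [0, 1, 0, 0],
 [-1, 1, 1, 0],
 [1, 0, 0, 0]]
  V a = (3, 1, -1, -2)
Solving gives a = (-2, 1, -4, -2).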